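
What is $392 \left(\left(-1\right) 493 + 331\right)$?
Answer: $-63504$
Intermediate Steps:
$392 \left(\left(-1\right) 493 + 331\right) = 392 \left(-493 + 331\right) = 392 \left(-162\right) = -63504$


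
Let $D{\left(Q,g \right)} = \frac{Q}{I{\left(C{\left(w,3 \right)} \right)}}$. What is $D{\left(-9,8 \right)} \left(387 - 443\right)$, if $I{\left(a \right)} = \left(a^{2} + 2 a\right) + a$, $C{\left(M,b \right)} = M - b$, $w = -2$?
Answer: $\frac{252}{5} \approx 50.4$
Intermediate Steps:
$I{\left(a \right)} = a^{2} + 3 a$
$D{\left(Q,g \right)} = \frac{Q}{10}$ ($D{\left(Q,g \right)} = \frac{Q}{\left(-2 - 3\right) \left(3 - 5\right)} = \frac{Q}{\left(-5\right) \left(3 - 5\right)} = \frac{Q}{\left(-5\right) \left(-2\right)} = \frac{Q}{10}$)
$D{\left(-9,8 \right)} \left(387 - 443\right) = \frac{1}{10} \left(-9\right) \left(387 - 443\right) = \left(- \frac{9}{10}\right) \left(-56\right) = \frac{252}{5}$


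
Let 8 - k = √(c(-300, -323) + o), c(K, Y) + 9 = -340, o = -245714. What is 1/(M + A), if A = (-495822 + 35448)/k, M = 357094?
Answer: 43943395973/15691371426519776 + 230187*I*√246063/15691371426519776 ≈ 2.8005e-6 + 7.2768e-9*I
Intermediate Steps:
c(K, Y) = -349 (c(K, Y) = -9 - 340 = -349)
k = 8 - I*√246063 (k = 8 - √(-349 - 245714) = 8 - √(-246063) = 8 - I*√246063 ≈ 8.0 - 496.05*I)
A = -460374/(8 - I*√246063) (A = (-495822 + 35448)/(8 - I*√246063) = -460374/(8 - I*√246063) ≈ -14.964 - 927.84*I)
1/(M + A) = 1/(357094 + (-3682992/246127 - 460374*I*√246063/246127)) = 1/(87886791946/246127 - 460374*I*√246063/246127)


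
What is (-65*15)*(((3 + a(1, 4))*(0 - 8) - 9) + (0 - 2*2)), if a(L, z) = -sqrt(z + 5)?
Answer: 12675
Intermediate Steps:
a(L, z) = -sqrt(5 + z)
(-65*15)*(((3 + a(1, 4))*(0 - 8) - 9) + (0 - 2*2)) = (-65*15)*(((3 - sqrt(5 + 4))*(0 - 8) - 9) + (0 - 2*2)) = -975*(((3 - sqrt(9))*(-8) - 9) + (0 - 4)) = -975*(((3 - 1*3)*(-8) - 9) - 4) = -975*(((3 - 3)*(-8) - 9) - 4) = -975*((0*(-8) - 9) - 4) = -975*((0 - 9) - 4) = -975*(-9 - 4) = -975*(-13) = 12675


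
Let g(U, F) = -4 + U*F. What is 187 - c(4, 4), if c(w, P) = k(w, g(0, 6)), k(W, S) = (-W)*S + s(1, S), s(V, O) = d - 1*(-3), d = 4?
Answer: 164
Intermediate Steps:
s(V, O) = 7 (s(V, O) = 4 - 1*(-3) = 4 + 3 = 7)
g(U, F) = -4 + F*U
k(W, S) = 7 - S*W (k(W, S) = (-W)*S + 7 = -S*W + 7 = 7 - S*W)
c(w, P) = 7 + 4*w (c(w, P) = 7 - (-4 + 6*0)*w = 7 - (-4 + 0)*w = 7 - 1*(-4)*w = 7 + 4*w)
187 - c(4, 4) = 187 - (7 + 4*4) = 187 - (7 + 16) = 187 - 1*23 = 187 - 23 = 164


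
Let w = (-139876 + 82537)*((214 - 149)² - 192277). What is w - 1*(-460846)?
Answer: 10783174474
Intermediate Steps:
w = 10782713628 (w = -57339*(65² - 192277) = -57339*(4225 - 192277) = -57339*(-188052) = 10782713628)
w - 1*(-460846) = 10782713628 - 1*(-460846) = 10782713628 + 460846 = 10783174474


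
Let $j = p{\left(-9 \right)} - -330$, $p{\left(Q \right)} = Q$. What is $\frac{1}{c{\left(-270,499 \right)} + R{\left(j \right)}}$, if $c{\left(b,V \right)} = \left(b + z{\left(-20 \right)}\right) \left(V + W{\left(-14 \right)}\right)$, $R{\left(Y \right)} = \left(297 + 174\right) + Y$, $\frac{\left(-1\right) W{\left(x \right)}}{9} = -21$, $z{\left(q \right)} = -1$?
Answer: $- \frac{1}{185656} \approx -5.3863 \cdot 10^{-6}$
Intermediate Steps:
$W{\left(x \right)} = 189$ ($W{\left(x \right)} = \left(-9\right) \left(-21\right) = 189$)
$j = 321$ ($j = -9 - -330 = -9 + 330 = 321$)
$R{\left(Y \right)} = 471 + Y$
$c{\left(b,V \right)} = \left(-1 + b\right) \left(189 + V\right)$ ($c{\left(b,V \right)} = \left(b - 1\right) \left(V + 189\right) = \left(-1 + b\right) \left(189 + V\right)$)
$\frac{1}{c{\left(-270,499 \right)} + R{\left(j \right)}} = \frac{1}{\left(-189 - 499 + 189 \left(-270\right) + 499 \left(-270\right)\right) + \left(471 + 321\right)} = \frac{1}{\left(-189 - 499 - 51030 - 134730\right) + 792} = \frac{1}{-186448 + 792} = \frac{1}{-185656} = - \frac{1}{185656}$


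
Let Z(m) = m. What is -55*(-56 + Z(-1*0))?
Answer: 3080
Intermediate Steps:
-55*(-56 + Z(-1*0)) = -55*(-56 - 1*0) = -55*(-56 + 0) = -55*(-56) = 3080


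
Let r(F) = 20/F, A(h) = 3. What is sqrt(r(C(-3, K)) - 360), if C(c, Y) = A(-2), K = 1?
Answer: 2*I*sqrt(795)/3 ≈ 18.797*I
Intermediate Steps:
C(c, Y) = 3
sqrt(r(C(-3, K)) - 360) = sqrt(20/3 - 360) = sqrt(-1060/3) = 2*I*sqrt(795)/3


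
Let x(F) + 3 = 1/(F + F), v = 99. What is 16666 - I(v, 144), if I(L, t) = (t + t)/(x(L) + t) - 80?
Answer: 467474550/27919 ≈ 16744.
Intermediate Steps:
x(F) = -3 + 1/(2*F) (x(F) = -3 + 1/(F + F) = -3 + 1/(2*F))
I(L, t) = -80 + 2*t/(-3 + t + 1/(2*L)) (I(L, t) = (t + t)/((-3 + 1/(2*L)) + t) - 80 = (2*t)/(-3 + t + 1/(2*L)) - 80 = 2*t/(-3 + t + 1/(2*L)) - 80 = -80 + 2*t/(-3 + t + 1/(2*L)))
16666 - I(v, 144) = 16666 - 4*(-20 + 120*99 - 39*99*144)/(1 + 2*99*(-3 + 144)) = 16666 - 4*(-20 + 11880 - 555984)/(1 + 2*99*141) = 16666 - 4*(-544124)/(1 + 27918) = 16666 - 4*(-544124)/27919 = 16666 - 1*(-2176496/27919) = 16666 + 2176496/27919 = 467474550/27919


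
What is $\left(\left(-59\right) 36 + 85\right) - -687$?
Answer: $-1352$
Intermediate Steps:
$\left(\left(-59\right) 36 + 85\right) - -687 = \left(-2124 + 85\right) + 687 = -2039 + 687 = -1352$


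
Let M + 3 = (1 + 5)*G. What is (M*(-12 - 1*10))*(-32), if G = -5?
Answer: -23232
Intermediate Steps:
M = -33 (M = -3 + (1 + 5)*(-5) = -3 + 6*(-5) = -3 - 30 = -33)
(M*(-12 - 1*10))*(-32) = -33*(-12 - 1*10)*(-32) = -33*(-12 - 10)*(-32) = -33*(-22)*(-32) = 726*(-32) = -23232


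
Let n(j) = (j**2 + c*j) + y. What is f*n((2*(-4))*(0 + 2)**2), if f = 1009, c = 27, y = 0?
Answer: 161440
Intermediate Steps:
n(j) = j**2 + 27*j (n(j) = (j**2 + 27*j) + 0 = j**2 + 27*j)
f*n((2*(-4))*(0 + 2)**2) = 1009*(((2*(-4))*(0 + 2)**2)*(27 + (2*(-4))*(0 + 2)**2)) = 1009*((-8*2**2)*(27 - 8*2**2)) = 1009*((-8*4)*(27 - 8*4)) = 1009*(-32*(27 - 32)) = 1009*(-32*(-5)) = 1009*160 = 161440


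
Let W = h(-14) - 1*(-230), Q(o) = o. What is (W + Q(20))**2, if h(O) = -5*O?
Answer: 102400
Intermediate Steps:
W = 300 (W = -5*(-14) - 1*(-230) = 70 + 230 = 300)
(W + Q(20))**2 = (300 + 20)**2 = 320**2 = 102400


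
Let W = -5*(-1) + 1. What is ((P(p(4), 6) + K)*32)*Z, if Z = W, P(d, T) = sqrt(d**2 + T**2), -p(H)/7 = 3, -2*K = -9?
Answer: 864 + 576*sqrt(53) ≈ 5057.3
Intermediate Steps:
K = 9/2 (K = -1/2*(-9) = 9/2 ≈ 4.5000)
p(H) = -21 (p(H) = -7*3 = -21)
W = 6 (W = 5 + 1 = 6)
P(d, T) = sqrt(T**2 + d**2)
Z = 6
((P(p(4), 6) + K)*32)*Z = ((sqrt(6**2 + (-21)**2) + 9/2)*32)*6 = ((sqrt(36 + 441) + 9/2)*32)*6 = ((sqrt(477) + 9/2)*32)*6 = ((3*sqrt(53) + 9/2)*32)*6 = ((9/2 + 3*sqrt(53))*32)*6 = (144 + 96*sqrt(53))*6 = 864 + 576*sqrt(53)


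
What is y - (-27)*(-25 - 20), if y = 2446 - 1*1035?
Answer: 196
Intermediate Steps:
y = 1411 (y = 2446 - 1035 = 1411)
y - (-27)*(-25 - 20) = 1411 - (-27)*(-25 - 20) = 1411 - (-27)*(-45) = 1411 - 1*1215 = 1411 - 1215 = 196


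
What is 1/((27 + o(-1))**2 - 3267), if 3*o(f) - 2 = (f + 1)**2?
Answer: -9/22514 ≈ -0.00039975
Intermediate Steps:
o(f) = 2/3 + (1 + f)**2/3 (o(f) = 2/3 + (f + 1)**2/3 = 2/3 + (1 + f)**2/3)
1/((27 + o(-1))**2 - 3267) = 1/((27 + (2/3 + (1 - 1)**2/3))**2 - 3267) = 1/((27 + (2/3 + (1/3)*0**2))**2 - 3267) = 1/((27 + (2/3 + (1/3)*0))**2 - 3267) = 1/((27 + (2/3 + 0))**2 - 3267) = 1/((27 + 2/3)**2 - 3267) = 1/((83/3)**2 - 3267) = 1/(6889/9 - 3267) = 1/(-22514/9) = -9/22514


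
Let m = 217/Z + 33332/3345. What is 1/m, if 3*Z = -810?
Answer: 12042/110317 ≈ 0.10916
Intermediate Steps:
Z = -270 (Z = (⅓)*(-810) = -270)
m = 110317/12042 (m = 217/(-270) + 33332/3345 = 217*(-1/270) + 33332*(1/3345) = -217/270 + 33332/3345 = 110317/12042 ≈ 9.1610)
1/m = 1/(110317/12042) = 12042/110317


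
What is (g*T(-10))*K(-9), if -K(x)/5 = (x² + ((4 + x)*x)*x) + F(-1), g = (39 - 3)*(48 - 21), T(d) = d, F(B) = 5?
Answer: -15503400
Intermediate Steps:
g = 972 (g = 36*27 = 972)
K(x) = -25 - 5*x² - 5*x²*(4 + x) (K(x) = -5*((x² + ((4 + x)*x)*x) + 5) = -5*((x² + (x*(4 + x))*x) + 5) = -5*((x² + x²*(4 + x)) + 5) = -5*(5 + x² + x²*(4 + x)) = -25 - 5*x² - 5*x²*(4 + x))
(g*T(-10))*K(-9) = (972*(-10))*(-25 - 25*(-9)² - 5*(-9)³) = -9720*(-25 - 25*81 - 5*(-729)) = -9720*(-25 - 2025 + 3645) = -9720*1595 = -15503400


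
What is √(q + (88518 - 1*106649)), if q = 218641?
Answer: √200510 ≈ 447.78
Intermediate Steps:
√(q + (88518 - 1*106649)) = √(218641 + (88518 - 1*106649)) = √(218641 + (88518 - 106649)) = √(218641 - 18131) = √200510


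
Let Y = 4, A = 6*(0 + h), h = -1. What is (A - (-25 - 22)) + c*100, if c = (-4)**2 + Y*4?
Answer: 3241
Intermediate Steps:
A = -6 (A = 6*(0 - 1) = 6*(-1) = -6)
c = 32 (c = (-4)**2 + 4*4 = 16 + 16 = 32)
(A - (-25 - 22)) + c*100 = (-6 - (-25 - 22)) + 32*100 = (-6 - 1*(-47)) + 3200 = (-6 + 47) + 3200 = 41 + 3200 = 3241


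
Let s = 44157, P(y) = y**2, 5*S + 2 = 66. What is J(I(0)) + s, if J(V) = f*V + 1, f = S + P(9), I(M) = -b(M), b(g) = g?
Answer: 44158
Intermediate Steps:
S = 64/5 (S = -2/5 + (1/5)*66 = -2/5 + 66/5 = 64/5 ≈ 12.800)
I(M) = -M
f = 469/5 (f = 64/5 + 9**2 = 64/5 + 81 = 469/5 ≈ 93.800)
J(V) = 1 + 469*V/5 (J(V) = 469*V/5 + 1 = 1 + 469*V/5)
J(I(0)) + s = (1 + 469*(-1*0)/5) + 44157 = (1 + (469/5)*0) + 44157 = (1 + 0) + 44157 = 1 + 44157 = 44158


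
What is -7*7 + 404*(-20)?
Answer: -8129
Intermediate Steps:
-7*7 + 404*(-20) = -49 - 8080 = -8129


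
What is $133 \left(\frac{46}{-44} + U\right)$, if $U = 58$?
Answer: $\frac{166649}{22} \approx 7575.0$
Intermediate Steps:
$133 \left(\frac{46}{-44} + U\right) = 133 \left(\frac{46}{-44} + 58\right) = 133 \left(46 \left(- \frac{1}{44}\right) + 58\right) = 133 \left(- \frac{23}{22} + 58\right) = 133 \cdot \frac{1253}{22} = \frac{166649}{22}$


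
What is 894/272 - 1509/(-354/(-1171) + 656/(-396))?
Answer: 11930795601/10675864 ≈ 1117.5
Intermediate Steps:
894/272 - 1509/(-354/(-1171) + 656/(-396)) = 894*(1/272) - 1509/(-354*(-1/1171) + 656*(-1/396)) = 447/136 - 1509/(354/1171 - 164/99) = 447/136 - 1509/(-156998/115929) = 447/136 - 1509*(-115929/156998) = 447/136 + 174936861/156998 = 11930795601/10675864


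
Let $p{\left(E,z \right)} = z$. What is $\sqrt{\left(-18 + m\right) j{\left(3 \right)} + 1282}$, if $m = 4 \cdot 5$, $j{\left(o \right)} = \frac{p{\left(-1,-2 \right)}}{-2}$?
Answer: $2 \sqrt{321} \approx 35.833$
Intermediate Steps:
$j{\left(o \right)} = 1$ ($j{\left(o \right)} = - \frac{2}{-2} = \left(-2\right) \left(- \frac{1}{2}\right) = 1$)
$m = 20$
$\sqrt{\left(-18 + m\right) j{\left(3 \right)} + 1282} = \sqrt{\left(-18 + 20\right) 1 + 1282} = \sqrt{2 \cdot 1 + 1282} = \sqrt{2 + 1282} = \sqrt{1284} = 2 \sqrt{321}$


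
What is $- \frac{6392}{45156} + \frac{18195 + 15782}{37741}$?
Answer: $\frac{323256235}{426058149} \approx 0.75871$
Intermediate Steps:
$- \frac{6392}{45156} + \frac{18195 + 15782}{37741} = \left(-6392\right) \frac{1}{45156} + 33977 \cdot \frac{1}{37741} = - \frac{1598}{11289} + \frac{33977}{37741} = \frac{323256235}{426058149}$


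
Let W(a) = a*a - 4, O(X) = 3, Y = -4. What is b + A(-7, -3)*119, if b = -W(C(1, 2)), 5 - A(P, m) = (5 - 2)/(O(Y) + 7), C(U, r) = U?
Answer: 5623/10 ≈ 562.30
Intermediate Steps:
W(a) = -4 + a**2 (W(a) = a**2 - 4 = -4 + a**2)
A(P, m) = 47/10 (A(P, m) = 5 - (5 - 2)/(3 + 7) = 5 - 3/10 = 47/10)
b = 3 (b = -(-4 + 1**2) = -(-4 + 1) = -1*(-3) = 3)
b + A(-7, -3)*119 = 3 + (47/10)*119 = 3 + 5593/10 = 5623/10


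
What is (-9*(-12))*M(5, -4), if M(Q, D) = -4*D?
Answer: 1728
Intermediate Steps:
(-9*(-12))*M(5, -4) = (-9*(-12))*(-4*(-4)) = 108*16 = 1728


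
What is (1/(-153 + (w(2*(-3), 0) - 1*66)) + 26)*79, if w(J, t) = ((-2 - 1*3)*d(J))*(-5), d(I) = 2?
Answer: 347047/169 ≈ 2053.5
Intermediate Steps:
w(J, t) = 50 (w(J, t) = ((-2 - 1*3)*2)*(-5) = ((-2 - 3)*2)*(-5) = -5*2*(-5) = -10*(-5) = 50)
(1/(-153 + (w(2*(-3), 0) - 1*66)) + 26)*79 = (1/(-153 + (50 - 1*66)) + 26)*79 = (1/(-153 + (50 - 66)) + 26)*79 = (1/(-153 - 16) + 26)*79 = (1/(-169) + 26)*79 = (-1/169 + 26)*79 = (4393/169)*79 = 347047/169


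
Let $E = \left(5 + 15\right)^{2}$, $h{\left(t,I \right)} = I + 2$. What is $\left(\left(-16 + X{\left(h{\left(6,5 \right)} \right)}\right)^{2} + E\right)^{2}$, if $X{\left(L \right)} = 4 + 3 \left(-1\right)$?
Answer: $390625$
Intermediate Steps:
$h{\left(t,I \right)} = 2 + I$
$X{\left(L \right)} = 1$ ($X{\left(L \right)} = 4 - 3 = 1$)
$E = 400$ ($E = 20^{2} = 400$)
$\left(\left(-16 + X{\left(h{\left(6,5 \right)} \right)}\right)^{2} + E\right)^{2} = \left(\left(-16 + 1\right)^{2} + 400\right)^{2} = \left(\left(-15\right)^{2} + 400\right)^{2} = \left(225 + 400\right)^{2} = 625^{2} = 390625$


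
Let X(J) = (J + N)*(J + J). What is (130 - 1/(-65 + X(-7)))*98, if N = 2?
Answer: 63602/5 ≈ 12720.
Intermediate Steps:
X(J) = 2*J*(2 + J) (X(J) = (J + 2)*(J + J) = (2 + J)*(2*J) = 2*J*(2 + J))
(130 - 1/(-65 + X(-7)))*98 = (130 - 1/(-65 + 2*(-7)*(2 - 7)))*98 = (130 - 1/(-65 + 2*(-7)*(-5)))*98 = (130 - 1/(-65 + 70))*98 = (130 - 1/5)*98 = (130 - 1*⅕)*98 = (130 - ⅕)*98 = (649/5)*98 = 63602/5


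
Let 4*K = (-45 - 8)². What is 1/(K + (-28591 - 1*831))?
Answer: -4/114879 ≈ -3.4819e-5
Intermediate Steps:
K = 2809/4 (K = (-45 - 8)²/4 = (¼)*(-53)² = (¼)*2809 = 2809/4 ≈ 702.25)
1/(K + (-28591 - 1*831)) = 1/(2809/4 + (-28591 - 1*831)) = 1/(2809/4 + (-28591 - 831)) = 1/(2809/4 - 29422) = 1/(-114879/4) = -4/114879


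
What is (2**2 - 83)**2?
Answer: 6241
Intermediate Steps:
(2**2 - 83)**2 = (4 - 83)**2 = (-79)**2 = 6241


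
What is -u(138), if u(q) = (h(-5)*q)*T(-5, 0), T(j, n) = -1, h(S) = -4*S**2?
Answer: -13800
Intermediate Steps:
u(q) = 100*q (u(q) = ((-4*(-5)**2)*q)*(-1) = ((-4*25)*q)*(-1) = -100*q*(-1) = 100*q)
-u(138) = -100*138 = -1*13800 = -13800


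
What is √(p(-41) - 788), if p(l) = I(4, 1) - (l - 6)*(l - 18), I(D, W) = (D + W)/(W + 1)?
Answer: I*√14234/2 ≈ 59.653*I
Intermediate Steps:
I(D, W) = (D + W)/(1 + W)
p(l) = 5/2 - (-18 + l)*(-6 + l) (p(l) = (4 + 1)/(1 + 1) - (l - 6)*(l - 18) = 5/2 - (-6 + l)*(-18 + l) = (½)*5 - (-18 + l)*(-6 + l) = 5/2 - (-18 + l)*(-6 + l))
√(p(-41) - 788) = √((-211/2 - 1*(-41)² + 24*(-41)) - 788) = √((-211/2 - 1*1681 - 984) - 788) = √((-211/2 - 1681 - 984) - 788) = √(-5541/2 - 788) = √(-7117/2) = I*√14234/2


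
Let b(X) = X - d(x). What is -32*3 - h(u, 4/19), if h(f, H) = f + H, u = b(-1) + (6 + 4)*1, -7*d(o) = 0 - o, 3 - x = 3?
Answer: -1999/19 ≈ -105.21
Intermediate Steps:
x = 0 (x = 3 - 1*3 = 3 - 3 = 0)
d(o) = o/7 (d(o) = -(0 - o)/7 = -(-1)*o/7 = o/7)
b(X) = X (b(X) = X - 0/7 = X - 1*0 = X + 0 = X)
u = 9 (u = -1 + (6 + 4)*1 = -1 + 10*1 = -1 + 10 = 9)
h(f, H) = H + f
-32*3 - h(u, 4/19) = -32*3 - (4/19 + 9) = -96 - (4*(1/19) + 9) = -96 - (4/19 + 9) = -96 - 1*175/19 = -96 - 175/19 = -1999/19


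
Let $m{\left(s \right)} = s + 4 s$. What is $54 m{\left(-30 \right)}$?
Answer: $-8100$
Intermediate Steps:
$m{\left(s \right)} = 5 s$
$54 m{\left(-30 \right)} = 54 \cdot 5 \left(-30\right) = 54 \left(-150\right) = -8100$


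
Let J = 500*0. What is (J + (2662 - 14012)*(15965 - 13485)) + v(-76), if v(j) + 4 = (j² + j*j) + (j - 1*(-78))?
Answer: -28136450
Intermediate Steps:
v(j) = 74 + j + 2*j² (v(j) = -4 + ((j² + j*j) + (j - 1*(-78))) = -4 + ((j² + j²) + (j + 78)) = -4 + (2*j² + (78 + j)) = -4 + (78 + j + 2*j²) = 74 + j + 2*j²)
J = 0
(J + (2662 - 14012)*(15965 - 13485)) + v(-76) = (0 + (2662 - 14012)*(15965 - 13485)) + (74 - 76 + 2*(-76)²) = (0 - 11350*2480) + (74 - 76 + 2*5776) = (0 - 28148000) + (74 - 76 + 11552) = -28148000 + 11550 = -28136450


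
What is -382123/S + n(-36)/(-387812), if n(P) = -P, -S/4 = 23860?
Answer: 37047112259/9253194320 ≈ 4.0037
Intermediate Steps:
S = -95440 (S = -4*23860 = -95440)
-382123/S + n(-36)/(-387812) = -382123/(-95440) - 1*(-36)/(-387812) = -382123*(-1/95440) + 36*(-1/387812) = 382123/95440 - 9/96953 = 37047112259/9253194320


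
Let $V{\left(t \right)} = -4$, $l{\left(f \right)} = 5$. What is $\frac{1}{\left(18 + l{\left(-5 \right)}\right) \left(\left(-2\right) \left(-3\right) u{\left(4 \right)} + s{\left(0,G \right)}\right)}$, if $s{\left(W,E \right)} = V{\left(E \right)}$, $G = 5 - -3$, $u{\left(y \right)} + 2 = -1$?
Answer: $- \frac{1}{506} \approx -0.0019763$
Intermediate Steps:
$u{\left(y \right)} = -3$ ($u{\left(y \right)} = -2 - 1 = -3$)
$G = 8$ ($G = 5 + 3 = 8$)
$s{\left(W,E \right)} = -4$
$\frac{1}{\left(18 + l{\left(-5 \right)}\right) \left(\left(-2\right) \left(-3\right) u{\left(4 \right)} + s{\left(0,G \right)}\right)} = \frac{1}{\left(18 + 5\right) \left(\left(-2\right) \left(-3\right) \left(-3\right) - 4\right)} = \frac{1}{23 \left(6 \left(-3\right) - 4\right)} = \frac{1}{23 \left(-18 - 4\right)} = \frac{1}{23 \left(-22\right)} = \frac{1}{-506} = - \frac{1}{506}$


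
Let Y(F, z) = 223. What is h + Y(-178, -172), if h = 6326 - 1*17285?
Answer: -10736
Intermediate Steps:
h = -10959 (h = 6326 - 17285 = -10959)
h + Y(-178, -172) = -10959 + 223 = -10736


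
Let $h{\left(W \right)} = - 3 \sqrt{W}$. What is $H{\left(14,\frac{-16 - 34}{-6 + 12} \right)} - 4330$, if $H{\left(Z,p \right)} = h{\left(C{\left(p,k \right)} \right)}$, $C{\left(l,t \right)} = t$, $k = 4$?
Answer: $-4336$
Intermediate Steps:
$H{\left(Z,p \right)} = -6$ ($H{\left(Z,p \right)} = - 3 \sqrt{4} = \left(-3\right) 2 = -6$)
$H{\left(14,\frac{-16 - 34}{-6 + 12} \right)} - 4330 = -6 - 4330 = -4336$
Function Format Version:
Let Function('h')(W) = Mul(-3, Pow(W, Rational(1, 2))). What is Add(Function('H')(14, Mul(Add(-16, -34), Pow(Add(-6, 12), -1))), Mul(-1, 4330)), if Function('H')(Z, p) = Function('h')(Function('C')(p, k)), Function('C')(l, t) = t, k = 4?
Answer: -4336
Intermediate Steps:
Function('H')(Z, p) = -6 (Function('H')(Z, p) = Mul(-3, Pow(4, Rational(1, 2))) = Mul(-3, 2) = -6)
Add(Function('H')(14, Mul(Add(-16, -34), Pow(Add(-6, 12), -1))), Mul(-1, 4330)) = Add(-6, Mul(-1, 4330)) = Add(-6, -4330) = -4336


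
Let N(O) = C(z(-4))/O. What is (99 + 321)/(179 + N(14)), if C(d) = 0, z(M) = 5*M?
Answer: 420/179 ≈ 2.3464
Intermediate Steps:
N(O) = 0 (N(O) = 0/O = 0)
(99 + 321)/(179 + N(14)) = (99 + 321)/(179 + 0) = 420/179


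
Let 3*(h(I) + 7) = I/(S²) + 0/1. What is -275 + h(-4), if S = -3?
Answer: -7618/27 ≈ -282.15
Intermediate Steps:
h(I) = -7 + I/27 (h(I) = -7 + (I/((-3)²) + 0/1)/3 = -7 + (I/9 + 0*1)/3 = -7 + (I*(⅑) + 0)/3 = -7 + (I/9 + 0)/3 = -7 + (I/9)/3 = -7 + I/27)
-275 + h(-4) = -275 + (-7 + (1/27)*(-4)) = -275 + (-7 - 4/27) = -275 - 193/27 = -7618/27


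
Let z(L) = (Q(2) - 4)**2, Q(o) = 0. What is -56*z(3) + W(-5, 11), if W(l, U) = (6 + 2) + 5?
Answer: -883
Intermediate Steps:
W(l, U) = 13 (W(l, U) = 8 + 5 = 13)
z(L) = 16 (z(L) = (0 - 4)**2 = (-4)**2 = 16)
-56*z(3) + W(-5, 11) = -56*16 + 13 = -896 + 13 = -883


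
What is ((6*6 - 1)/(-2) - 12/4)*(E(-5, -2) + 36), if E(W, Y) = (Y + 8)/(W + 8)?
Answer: -779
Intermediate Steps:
E(W, Y) = (8 + Y)/(8 + W)
((6*6 - 1)/(-2) - 12/4)*(E(-5, -2) + 36) = ((6*6 - 1)/(-2) - 12/4)*((8 - 2)/(8 - 5) + 36) = ((36 - 1)*(-1/2) - 12*1/4)*(6/3 + 36) = (35*(-1/2) - 3)*((1/3)*6 + 36) = (-35/2 - 3)*(2 + 36) = -41/2*38 = -779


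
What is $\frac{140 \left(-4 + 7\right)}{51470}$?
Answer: $\frac{42}{5147} \approx 0.0081601$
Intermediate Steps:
$\frac{140 \left(-4 + 7\right)}{51470} = 140 \cdot 3 \cdot \frac{1}{51470} = 420 \cdot \frac{1}{51470} = \frac{42}{5147}$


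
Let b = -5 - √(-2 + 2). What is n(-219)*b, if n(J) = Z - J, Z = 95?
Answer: -1570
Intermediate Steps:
n(J) = 95 - J
b = -5 (b = -5 - √0 = -5 - 1*0 = -5 + 0 = -5)
n(-219)*b = (95 - 1*(-219))*(-5) = (95 + 219)*(-5) = 314*(-5) = -1570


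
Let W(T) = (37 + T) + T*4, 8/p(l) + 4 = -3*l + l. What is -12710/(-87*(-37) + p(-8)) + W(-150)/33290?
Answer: -1276234567/321548110 ≈ -3.9690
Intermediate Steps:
p(l) = 8/(-4 - 2*l) (p(l) = 8/(-4 + (-3*l + l)) = 8/(-4 - 2*l))
W(T) = 37 + 5*T (W(T) = (37 + T) + 4*T = 37 + 5*T)
-12710/(-87*(-37) + p(-8)) + W(-150)/33290 = -12710/(-87*(-37) - 4/(2 - 8)) + (37 + 5*(-150))/33290 = -12710/(3219 - 4/(-6)) + (37 - 750)*(1/33290) = -12710/(3219 - 4*(-⅙)) - 713*1/33290 = -12710/(3219 + ⅔) - 713/33290 = -12710/9659/3 - 713/33290 = -12710*3/9659 - 713/33290 = -38130/9659 - 713/33290 = -1276234567/321548110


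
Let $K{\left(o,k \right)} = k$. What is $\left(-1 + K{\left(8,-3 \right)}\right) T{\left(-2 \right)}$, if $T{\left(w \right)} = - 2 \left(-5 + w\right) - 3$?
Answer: $-44$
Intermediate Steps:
$T{\left(w \right)} = 7 - 2 w$ ($T{\left(w \right)} = \left(10 - 2 w\right) - 3 = 7 - 2 w$)
$\left(-1 + K{\left(8,-3 \right)}\right) T{\left(-2 \right)} = \left(-1 - 3\right) \left(7 - -4\right) = - 4 \left(7 + 4\right) = \left(-4\right) 11 = -44$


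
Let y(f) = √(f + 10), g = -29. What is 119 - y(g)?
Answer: 119 - I*√19 ≈ 119.0 - 4.3589*I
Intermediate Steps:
y(f) = √(10 + f)
119 - y(g) = 119 - √(10 - 29) = 119 - √(-19) = 119 - I*√19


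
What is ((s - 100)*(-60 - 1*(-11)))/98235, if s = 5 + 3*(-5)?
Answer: 1078/19647 ≈ 0.054868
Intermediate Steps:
s = -10 (s = 5 - 15 = -10)
((s - 100)*(-60 - 1*(-11)))/98235 = ((-10 - 100)*(-60 - 1*(-11)))/98235 = -110*(-60 + 11)*(1/98235) = -110*(-49)*(1/98235) = 5390*(1/98235) = 1078/19647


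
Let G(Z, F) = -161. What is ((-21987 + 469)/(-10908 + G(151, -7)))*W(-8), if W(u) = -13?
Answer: -279734/11069 ≈ -25.272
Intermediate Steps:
((-21987 + 469)/(-10908 + G(151, -7)))*W(-8) = ((-21987 + 469)/(-10908 - 161))*(-13) = -21518/(-11069)*(-13) = -21518*(-1/11069)*(-13) = (21518/11069)*(-13) = -279734/11069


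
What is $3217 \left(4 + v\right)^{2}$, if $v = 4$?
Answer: $205888$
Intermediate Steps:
$3217 \left(4 + v\right)^{2} = 3217 \left(4 + 4\right)^{2} = 3217 \cdot 8^{2} = 3217 \cdot 64 = 205888$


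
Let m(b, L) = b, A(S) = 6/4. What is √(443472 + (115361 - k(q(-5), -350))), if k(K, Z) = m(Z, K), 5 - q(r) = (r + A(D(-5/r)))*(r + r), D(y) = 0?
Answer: √559183 ≈ 747.79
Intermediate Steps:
A(S) = 3/2 (A(S) = 6*(¼) = 3/2)
q(r) = 5 - 2*r*(3/2 + r) (q(r) = 5 - (r + 3/2)*(r + r) = 5 - (3/2 + r)*2*r = 5 - 2*r*(3/2 + r))
k(K, Z) = Z
√(443472 + (115361 - k(q(-5), -350))) = √(443472 + (115361 - 1*(-350))) = √(443472 + (115361 + 350)) = √(443472 + 115711) = √559183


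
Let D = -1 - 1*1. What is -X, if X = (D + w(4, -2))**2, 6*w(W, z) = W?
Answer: -16/9 ≈ -1.7778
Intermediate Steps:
w(W, z) = W/6
D = -2 (D = -1 - 1 = -2)
X = 16/9 (X = (-2 + (1/6)*4)**2 = (-2 + 2/3)**2 = (-4/3)**2 = 16/9 ≈ 1.7778)
-X = -1*16/9 = -16/9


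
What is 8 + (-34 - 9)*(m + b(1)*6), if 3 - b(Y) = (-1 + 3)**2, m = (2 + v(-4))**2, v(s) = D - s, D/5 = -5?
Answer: -15257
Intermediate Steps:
D = -25 (D = 5*(-5) = -25)
v(s) = -25 - s
m = 361 (m = (2 + (-25 - 1*(-4)))**2 = (2 + (-25 + 4))**2 = (2 - 21)**2 = (-19)**2 = 361)
b(Y) = -1 (b(Y) = 3 - (-1 + 3)**2 = 3 - 1*2**2 = 3 - 1*4 = 3 - 4 = -1)
8 + (-34 - 9)*(m + b(1)*6) = 8 + (-34 - 9)*(361 - 1*6) = 8 - 43*(361 - 6) = 8 - 43*355 = 8 - 15265 = -15257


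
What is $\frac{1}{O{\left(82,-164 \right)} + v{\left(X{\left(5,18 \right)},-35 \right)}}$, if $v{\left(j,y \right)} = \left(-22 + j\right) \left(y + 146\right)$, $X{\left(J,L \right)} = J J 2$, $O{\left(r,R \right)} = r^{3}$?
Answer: $\frac{1}{554476} \approx 1.8035 \cdot 10^{-6}$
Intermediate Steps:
$X{\left(J,L \right)} = 2 J^{2}$ ($X{\left(J,L \right)} = J^{2} \cdot 2 = 2 J^{2}$)
$v{\left(j,y \right)} = \left(-22 + j\right) \left(146 + y\right)$
$\frac{1}{O{\left(82,-164 \right)} + v{\left(X{\left(5,18 \right)},-35 \right)}} = \frac{1}{82^{3} + \left(-3212 - -770 + 146 \cdot 2 \cdot 5^{2} + 2 \cdot 5^{2} \left(-35\right)\right)} = \frac{1}{551368 + \left(-3212 + 770 + 146 \cdot 2 \cdot 25 + 2 \cdot 25 \left(-35\right)\right)} = \frac{1}{551368 + \left(-3212 + 770 + 146 \cdot 50 + 50 \left(-35\right)\right)} = \frac{1}{551368 + \left(-3212 + 770 + 7300 - 1750\right)} = \frac{1}{551368 + 3108} = \frac{1}{554476}$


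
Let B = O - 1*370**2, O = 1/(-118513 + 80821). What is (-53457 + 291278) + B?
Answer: 3803914331/37692 ≈ 1.0092e+5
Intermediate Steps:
O = -1/37692 (O = 1/(-37692) = -1/37692 ≈ -2.6531e-5)
B = -5160034801/37692 (B = -1/37692 - 1*370**2 = -1/37692 - 1*136900 = -1/37692 - 136900 = -5160034801/37692 ≈ -1.3690e+5)
(-53457 + 291278) + B = (-53457 + 291278) - 5160034801/37692 = 237821 - 5160034801/37692 = 3803914331/37692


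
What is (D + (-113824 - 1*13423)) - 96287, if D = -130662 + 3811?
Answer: -350385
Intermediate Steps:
D = -126851
(D + (-113824 - 1*13423)) - 96287 = (-126851 + (-113824 - 1*13423)) - 96287 = (-126851 + (-113824 - 13423)) - 96287 = (-126851 - 127247) - 96287 = -254098 - 96287 = -350385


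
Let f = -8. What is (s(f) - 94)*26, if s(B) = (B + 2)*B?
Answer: -1196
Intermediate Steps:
s(B) = B*(2 + B) (s(B) = (2 + B)*B = B*(2 + B))
(s(f) - 94)*26 = (-8*(2 - 8) - 94)*26 = (-8*(-6) - 94)*26 = (48 - 94)*26 = -46*26 = -1196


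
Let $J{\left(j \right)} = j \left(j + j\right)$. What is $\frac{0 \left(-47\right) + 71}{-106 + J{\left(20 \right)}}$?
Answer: $\frac{71}{694} \approx 0.10231$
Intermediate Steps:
$J{\left(j \right)} = 2 j^{2}$ ($J{\left(j \right)} = j 2 j = 2 j^{2}$)
$\frac{0 \left(-47\right) + 71}{-106 + J{\left(20 \right)}} = \frac{0 \left(-47\right) + 71}{-106 + 2 \cdot 20^{2}} = \frac{0 + 71}{-106 + 2 \cdot 400} = \frac{71}{-106 + 800} = \frac{71}{694}$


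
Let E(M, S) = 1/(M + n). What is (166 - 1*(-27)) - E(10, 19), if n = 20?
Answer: 5789/30 ≈ 192.97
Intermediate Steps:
E(M, S) = 1/(20 + M) (E(M, S) = 1/(M + 20) = 1/(20 + M))
(166 - 1*(-27)) - E(10, 19) = (166 - 1*(-27)) - 1/(20 + 10) = (166 + 27) - 1/30 = 193 - 1*1/30 = 193 - 1/30 = 5789/30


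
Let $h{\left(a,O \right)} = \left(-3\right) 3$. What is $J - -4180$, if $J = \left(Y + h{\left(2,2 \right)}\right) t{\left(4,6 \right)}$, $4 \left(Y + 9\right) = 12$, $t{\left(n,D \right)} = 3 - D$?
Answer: $4225$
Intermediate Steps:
$h{\left(a,O \right)} = -9$
$Y = -6$ ($Y = -9 + \frac{1}{4} \cdot 12 = -9 + 3 = -6$)
$J = 45$ ($J = \left(-6 - 9\right) \left(3 - 6\right) = - 15 \left(3 - 6\right) = \left(-15\right) \left(-3\right) = 45$)
$J - -4180 = 45 - -4180 = 45 + 4180 = 4225$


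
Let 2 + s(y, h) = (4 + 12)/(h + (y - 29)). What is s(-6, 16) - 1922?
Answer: -36572/19 ≈ -1924.8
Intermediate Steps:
s(y, h) = -2 + 16/(-29 + h + y) (s(y, h) = -2 + (4 + 12)/(h + (y - 29)) = -2 + 16/(h + (-29 + y)) = -2 + 16/(-29 + h + y))
s(-6, 16) - 1922 = 2*(37 - 1*16 - 1*(-6))/(-29 + 16 - 6) - 1922 = 2*(37 - 16 + 6)/(-19) - 1922 = 2*(-1/19)*27 - 1922 = -54/19 - 1922 = -36572/19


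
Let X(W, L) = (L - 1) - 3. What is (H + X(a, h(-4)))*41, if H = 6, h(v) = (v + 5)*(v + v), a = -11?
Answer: -246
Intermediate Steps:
h(v) = 2*v*(5 + v) (h(v) = (5 + v)*(2*v) = 2*v*(5 + v))
X(W, L) = -4 + L (X(W, L) = (-1 + L) - 3 = -4 + L)
(H + X(a, h(-4)))*41 = (6 + (-4 + 2*(-4)*(5 - 4)))*41 = (6 + (-4 + 2*(-4)*1))*41 = (6 + (-4 - 8))*41 = (6 - 12)*41 = -6*41 = -246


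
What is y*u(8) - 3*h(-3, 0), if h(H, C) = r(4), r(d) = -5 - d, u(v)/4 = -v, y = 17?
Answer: -517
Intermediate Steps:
u(v) = -4*v (u(v) = 4*(-v) = -4*v)
h(H, C) = -9 (h(H, C) = -5 - 1*4 = -5 - 4 = -9)
y*u(8) - 3*h(-3, 0) = 17*(-4*8) - 3*(-9) = 17*(-32) + 27 = -544 + 27 = -517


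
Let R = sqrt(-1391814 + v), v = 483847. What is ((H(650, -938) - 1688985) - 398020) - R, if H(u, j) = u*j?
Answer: -2696705 - I*sqrt(907967) ≈ -2.6967e+6 - 952.87*I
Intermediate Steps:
H(u, j) = j*u
R = I*sqrt(907967) (R = sqrt(-1391814 + 483847) = sqrt(-907967) = I*sqrt(907967) ≈ 952.87*I)
((H(650, -938) - 1688985) - 398020) - R = ((-938*650 - 1688985) - 398020) - I*sqrt(907967) = ((-609700 - 1688985) - 398020) - I*sqrt(907967) = (-2298685 - 398020) - I*sqrt(907967) = -2696705 - I*sqrt(907967)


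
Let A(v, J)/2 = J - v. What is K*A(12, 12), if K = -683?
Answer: 0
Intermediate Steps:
A(v, J) = -2*v + 2*J (A(v, J) = 2*(J - v) = -2*v + 2*J)
K*A(12, 12) = -683*(-2*12 + 2*12) = -683*(-24 + 24) = -683*0 = 0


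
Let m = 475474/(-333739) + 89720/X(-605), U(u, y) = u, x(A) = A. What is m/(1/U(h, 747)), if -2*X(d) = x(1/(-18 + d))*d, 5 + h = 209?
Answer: -1522221245785560/40382419 ≈ -3.7695e+7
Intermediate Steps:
h = 204 (h = -5 + 209 = 204)
X(d) = -d/(2*(-18 + d))
m = -7461868851890/40382419 (m = 475474/(-333739) + 89720/((-1*(-605)/(-36 + 2*(-605)))) = 475474*(-1/333739) + 89720/((-1*(-605)/(-36 - 1210))) = -475474/333739 + 89720/((-1*(-605)/(-1246))) = -475474/333739 + 89720/((-1*(-605)*(-1/1246))) = -475474/333739 + 89720/(-605/1246) = -475474/333739 + 89720*(-1246/605) = -475474/333739 - 22358224/121 = -7461868851890/40382419 ≈ -1.8478e+5)
m/(1/U(h, 747)) = -7461868851890/(40382419*(1/204)) = -7461868851890/(40382419*1/204) = -7461868851890/40382419*204 = -1522221245785560/40382419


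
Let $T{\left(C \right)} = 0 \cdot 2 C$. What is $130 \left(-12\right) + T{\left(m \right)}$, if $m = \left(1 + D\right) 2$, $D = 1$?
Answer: $-1560$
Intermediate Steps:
$m = 4$ ($m = \left(1 + 1\right) 2 = 2 \cdot 2 = 4$)
$T{\left(C \right)} = 0$ ($T{\left(C \right)} = 0 C = 0$)
$130 \left(-12\right) + T{\left(m \right)} = 130 \left(-12\right) + 0 = -1560 + 0 = -1560$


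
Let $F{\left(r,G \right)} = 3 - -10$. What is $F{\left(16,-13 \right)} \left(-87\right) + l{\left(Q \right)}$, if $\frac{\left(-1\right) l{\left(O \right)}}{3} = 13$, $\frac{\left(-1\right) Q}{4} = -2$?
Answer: $-1170$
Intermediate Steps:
$Q = 8$ ($Q = \left(-4\right) \left(-2\right) = 8$)
$l{\left(O \right)} = -39$ ($l{\left(O \right)} = \left(-3\right) 13 = -39$)
$F{\left(r,G \right)} = 13$ ($F{\left(r,G \right)} = 3 + 10 = 13$)
$F{\left(16,-13 \right)} \left(-87\right) + l{\left(Q \right)} = 13 \left(-87\right) - 39 = -1131 - 39 = -1170$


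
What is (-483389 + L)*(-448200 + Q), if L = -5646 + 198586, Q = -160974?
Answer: 176933979126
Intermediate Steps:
L = 192940
(-483389 + L)*(-448200 + Q) = (-483389 + 192940)*(-448200 - 160974) = -290449*(-609174) = 176933979126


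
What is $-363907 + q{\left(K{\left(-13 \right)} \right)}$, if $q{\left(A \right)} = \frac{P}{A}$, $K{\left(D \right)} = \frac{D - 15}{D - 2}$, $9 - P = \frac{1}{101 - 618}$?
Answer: $- \frac{2633923961}{7238} \approx -3.639 \cdot 10^{5}$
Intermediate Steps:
$P = \frac{4654}{517}$ ($P = 9 - \frac{1}{101 - 618} = 9 - \frac{1}{-517} = 9 - - \frac{1}{517} = 9 + \frac{1}{517} = \frac{4654}{517} \approx 9.0019$)
$K{\left(D \right)} = \frac{-15 + D}{-2 + D}$
$q{\left(A \right)} = \frac{4654}{517 A}$
$-363907 + q{\left(K{\left(-13 \right)} \right)} = -363907 + \frac{4654}{517 \frac{-15 - 13}{-2 - 13}} = -363907 + \frac{4654}{517 \frac{1}{-15} \left(-28\right)} = -363907 + \frac{4654}{517 \left(\left(- \frac{1}{15}\right) \left(-28\right)\right)} = -363907 + \frac{4654}{517 \cdot \frac{28}{15}} = -363907 + \frac{4654}{517} \cdot \frac{15}{28} = -363907 + \frac{34905}{7238} = - \frac{2633923961}{7238}$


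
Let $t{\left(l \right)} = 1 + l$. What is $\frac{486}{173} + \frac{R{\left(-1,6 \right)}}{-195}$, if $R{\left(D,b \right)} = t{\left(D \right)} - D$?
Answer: $\frac{94597}{33735} \approx 2.8041$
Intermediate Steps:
$R{\left(D,b \right)} = 1$ ($R{\left(D,b \right)} = \left(1 + D\right) - D = 1$)
$\frac{486}{173} + \frac{R{\left(-1,6 \right)}}{-195} = \frac{486}{173} + 1 \frac{1}{-195} = 486 \cdot \frac{1}{173} + 1 \left(- \frac{1}{195}\right) = \frac{486}{173} - \frac{1}{195} = \frac{94597}{33735}$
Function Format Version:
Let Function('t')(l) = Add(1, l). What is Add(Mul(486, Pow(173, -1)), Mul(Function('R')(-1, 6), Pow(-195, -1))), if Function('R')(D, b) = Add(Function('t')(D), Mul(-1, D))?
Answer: Rational(94597, 33735) ≈ 2.8041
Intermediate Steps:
Function('R')(D, b) = 1 (Function('R')(D, b) = Add(Add(1, D), Mul(-1, D)) = 1)
Add(Mul(486, Pow(173, -1)), Mul(Function('R')(-1, 6), Pow(-195, -1))) = Add(Mul(486, Pow(173, -1)), Mul(1, Pow(-195, -1))) = Add(Mul(486, Rational(1, 173)), Mul(1, Rational(-1, 195))) = Add(Rational(486, 173), Rational(-1, 195)) = Rational(94597, 33735)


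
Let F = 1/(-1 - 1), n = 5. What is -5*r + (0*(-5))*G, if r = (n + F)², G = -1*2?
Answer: -405/4 ≈ -101.25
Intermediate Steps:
G = -2
F = -½ (F = 1/(-2) = -½ ≈ -0.50000)
r = 81/4 (r = (5 - ½)² = (9/2)² = 81/4 ≈ 20.250)
-5*r + (0*(-5))*G = -5*81/4 + (0*(-5))*(-2) = -405/4 + 0*(-2) = -405/4 + 0 = -405/4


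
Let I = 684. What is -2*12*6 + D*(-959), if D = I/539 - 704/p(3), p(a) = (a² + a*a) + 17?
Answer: 6902516/385 ≈ 17929.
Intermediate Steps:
p(a) = 17 + 2*a² (p(a) = (a² + a²) + 17 = 2*a² + 17 = 17 + 2*a²)
D = -50788/2695 (D = 684/539 - 704/(17 + 2*3²) = 684*(1/539) - 704/(17 + 2*9) = 684/539 - 704/(17 + 18) = 684/539 - 704/35 = -50788/2695 ≈ -18.845)
-2*12*6 + D*(-959) = -2*12*6 - 50788/2695*(-959) = -24*6 + 6957956/385 = -144 + 6957956/385 = 6902516/385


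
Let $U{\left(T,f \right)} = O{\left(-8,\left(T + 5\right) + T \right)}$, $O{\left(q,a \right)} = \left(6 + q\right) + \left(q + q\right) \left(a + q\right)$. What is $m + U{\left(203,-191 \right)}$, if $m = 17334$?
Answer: $10884$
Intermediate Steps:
$O{\left(q,a \right)} = 6 + q + 2 q \left(a + q\right)$ ($O{\left(q,a \right)} = \left(6 + q\right) + 2 q \left(a + q\right) = 6 + q + 2 q \left(a + q\right)$)
$U{\left(T,f \right)} = 46 - 32 T$ ($U{\left(T,f \right)} = 6 - 8 + 2 \left(-8\right)^{2} + 2 \left(\left(T + 5\right) + T\right) \left(-8\right) = 6 - 8 + 2 \cdot 64 + 2 \left(\left(5 + T\right) + T\right) \left(-8\right) = 6 - 8 + 128 + 2 \left(5 + 2 T\right) \left(-8\right) = 6 - 8 + 128 - \left(80 + 32 T\right) = 46 - 32 T$)
$m + U{\left(203,-191 \right)} = 17334 + \left(46 - 6496\right) = 17334 - 6450 = 10884$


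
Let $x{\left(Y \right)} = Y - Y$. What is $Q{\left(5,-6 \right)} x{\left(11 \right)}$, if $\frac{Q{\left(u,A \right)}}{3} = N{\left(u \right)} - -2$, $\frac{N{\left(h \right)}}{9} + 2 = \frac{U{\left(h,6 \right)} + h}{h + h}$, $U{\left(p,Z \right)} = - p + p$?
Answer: $0$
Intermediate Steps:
$x{\left(Y \right)} = 0$
$U{\left(p,Z \right)} = 0$
$N{\left(h \right)} = - \frac{27}{2}$ ($N{\left(h \right)} = -18 + 9 \frac{0 + h}{h + h} = -18 + 9 \frac{h}{2 h} = -18 + 9 h \frac{1}{2 h} = -18 + 9 \cdot \frac{1}{2} = -18 + \frac{9}{2} = - \frac{27}{2}$)
$Q{\left(u,A \right)} = - \frac{69}{2}$ ($Q{\left(u,A \right)} = 3 \left(- \frac{27}{2} - -2\right) = 3 \left(- \frac{27}{2} + 2\right) = 3 \left(- \frac{23}{2}\right) = - \frac{69}{2}$)
$Q{\left(5,-6 \right)} x{\left(11 \right)} = \left(- \frac{69}{2}\right) 0 = 0$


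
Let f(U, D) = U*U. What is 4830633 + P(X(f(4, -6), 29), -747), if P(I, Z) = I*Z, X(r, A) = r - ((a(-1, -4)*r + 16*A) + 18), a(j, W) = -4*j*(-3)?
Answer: 5035311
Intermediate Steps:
f(U, D) = U**2
a(j, W) = 12*j
X(r, A) = -18 - 16*A + 13*r (X(r, A) = r - (((12*(-1))*r + 16*A) + 18) = r - ((-12*r + 16*A) + 18) = r - (18 - 12*r + 16*A) = r + (-18 - 16*A + 12*r) = -18 - 16*A + 13*r)
4830633 + P(X(f(4, -6), 29), -747) = 4830633 + (-18 - 16*29 + 13*4**2)*(-747) = 4830633 + (-18 - 464 + 13*16)*(-747) = 4830633 + (-18 - 464 + 208)*(-747) = 4830633 - 274*(-747) = 4830633 + 204678 = 5035311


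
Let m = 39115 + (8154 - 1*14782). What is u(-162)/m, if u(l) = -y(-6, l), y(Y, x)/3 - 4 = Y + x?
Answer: 164/10829 ≈ 0.015145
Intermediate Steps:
y(Y, x) = 12 + 3*Y + 3*x (y(Y, x) = 12 + 3*(Y + x) = 12 + (3*Y + 3*x) = 12 + 3*Y + 3*x)
u(l) = 6 - 3*l (u(l) = -(12 + 3*(-6) + 3*l) = -(12 - 18 + 3*l) = -(-6 + 3*l) = 6 - 3*l)
m = 32487 (m = 39115 + (8154 - 14782) = 39115 - 6628 = 32487)
u(-162)/m = (6 - 3*(-162))/32487 = (6 + 486)*(1/32487) = 492*(1/32487) = 164/10829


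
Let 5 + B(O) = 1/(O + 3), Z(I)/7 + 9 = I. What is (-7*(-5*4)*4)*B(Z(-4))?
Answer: -30870/11 ≈ -2806.4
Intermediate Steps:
Z(I) = -63 + 7*I
B(O) = -5 + 1/(3 + O) (B(O) = -5 + 1/(O + 3) = -5 + 1/(3 + O))
(-7*(-5*4)*4)*B(Z(-4)) = (-7*(-5*4)*4)*((-14 - 5*(-63 + 7*(-4)))/(3 + (-63 + 7*(-4)))) = (-(-140)*4)*((-14 - 5*(-63 - 28))/(3 + (-63 - 28))) = (-7*(-80))*((-14 - 5*(-91))/(3 - 91)) = 560*((-14 + 455)/(-88)) = 560*(-1/88*441) = 560*(-441/88) = -30870/11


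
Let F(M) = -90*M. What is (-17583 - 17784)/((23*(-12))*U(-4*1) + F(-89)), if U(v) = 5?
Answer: -11789/2210 ≈ -5.3344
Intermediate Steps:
(-17583 - 17784)/((23*(-12))*U(-4*1) + F(-89)) = (-17583 - 17784)/((23*(-12))*5 - 90*(-89)) = -35367/(-276*5 + 8010) = -35367/(-1380 + 8010) = -35367/6630 = -35367*1/6630 = -11789/2210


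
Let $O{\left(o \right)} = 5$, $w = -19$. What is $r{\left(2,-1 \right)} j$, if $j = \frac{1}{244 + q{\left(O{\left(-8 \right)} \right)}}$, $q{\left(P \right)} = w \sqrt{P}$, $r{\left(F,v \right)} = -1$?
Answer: $- \frac{244}{57731} - \frac{19 \sqrt{5}}{57731} \approx -0.0049624$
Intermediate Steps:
$q{\left(P \right)} = - 19 \sqrt{P}$
$j = \frac{1}{244 - 19 \sqrt{5}} \approx 0.0049624$
$r{\left(2,-1 \right)} j = - (\frac{244}{57731} + \frac{19 \sqrt{5}}{57731}) = - \frac{244}{57731} - \frac{19 \sqrt{5}}{57731}$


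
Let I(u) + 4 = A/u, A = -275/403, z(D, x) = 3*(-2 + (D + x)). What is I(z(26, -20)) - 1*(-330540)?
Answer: 1598471821/4836 ≈ 3.3054e+5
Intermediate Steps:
z(D, x) = -6 + 3*D + 3*x (z(D, x) = 3*(-2 + D + x) = -6 + 3*D + 3*x)
A = -275/403 (A = -275*1/403 = -275/403 ≈ -0.68238)
I(u) = -4 - 275/(403*u)
I(z(26, -20)) - 1*(-330540) = (-4 - 275/(403*(-6 + 3*26 + 3*(-20)))) - 1*(-330540) = (-4 - 275/(403*(-6 + 78 - 60))) + 330540 = (-4 - 275/403/12) + 330540 = (-4 - 275/403*1/12) + 330540 = (-4 - 275/4836) + 330540 = -19619/4836 + 330540 = 1598471821/4836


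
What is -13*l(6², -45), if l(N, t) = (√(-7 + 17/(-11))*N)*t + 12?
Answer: -156 + 21060*I*√1034/11 ≈ -156.0 + 61564.0*I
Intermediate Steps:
l(N, t) = 12 + I*N*t*√1034/11 (l(N, t) = (√(-7 + 17*(-1/11))*N)*t + 12 = (√(-7 - 17/11)*N)*t + 12 = (√(-94/11)*N)*t + 12 = ((I*√1034/11)*N)*t + 12 = (I*N*√1034/11)*t + 12 = I*N*t*√1034/11 + 12 = 12 + I*N*t*√1034/11)
-13*l(6², -45) = -13*(12 + (1/11)*I*6²*(-45)*√1034) = -13*(12 + (1/11)*I*36*(-45)*√1034) = -13*(12 - 1620*I*√1034/11) = -156 + 21060*I*√1034/11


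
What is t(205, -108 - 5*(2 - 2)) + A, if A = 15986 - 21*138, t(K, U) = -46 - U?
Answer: 13150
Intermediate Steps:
A = 13088 (A = 15986 - 1*2898 = 15986 - 2898 = 13088)
t(205, -108 - 5*(2 - 2)) + A = (-46 - (-108 - 5*(2 - 2))) + 13088 = (-46 - (-108 - 5*0)) + 13088 = (-46 - (-108 + 0)) + 13088 = (-46 - 1*(-108)) + 13088 = (-46 + 108) + 13088 = 62 + 13088 = 13150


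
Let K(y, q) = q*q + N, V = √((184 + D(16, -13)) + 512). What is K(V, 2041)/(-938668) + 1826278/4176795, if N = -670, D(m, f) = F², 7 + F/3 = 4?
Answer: -15682128402041/3920623809060 ≈ -3.9999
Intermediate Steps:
F = -9 (F = -21 + 3*4 = -21 + 12 = -9)
D(m, f) = 81 (D(m, f) = (-9)² = 81)
V = √777 (V = √((184 + 81) + 512) = √(265 + 512) = √777 ≈ 27.875)
K(y, q) = -670 + q² (K(y, q) = q*q - 670 = q² - 670 = -670 + q²)
K(V, 2041)/(-938668) + 1826278/4176795 = (-670 + 2041²)/(-938668) + 1826278/4176795 = (-670 + 4165681)*(-1/938668) + 1826278*(1/4176795) = 4165011*(-1/938668) + 1826278/4176795 = -4165011/938668 + 1826278/4176795 = -15682128402041/3920623809060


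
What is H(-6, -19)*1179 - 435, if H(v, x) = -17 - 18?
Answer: -41700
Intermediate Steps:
H(v, x) = -35
H(-6, -19)*1179 - 435 = -35*1179 - 435 = -41265 - 435 = -41700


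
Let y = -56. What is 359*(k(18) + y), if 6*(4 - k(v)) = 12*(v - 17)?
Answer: -19386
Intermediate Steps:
k(v) = 38 - 2*v (k(v) = 4 - 2*(v - 17) = 4 - 2*(-17 + v) = 4 - (-204 + 12*v)/6 = 4 + (34 - 2*v) = 38 - 2*v)
359*(k(18) + y) = 359*((38 - 2*18) - 56) = 359*((38 - 36) - 56) = 359*(2 - 56) = 359*(-54) = -19386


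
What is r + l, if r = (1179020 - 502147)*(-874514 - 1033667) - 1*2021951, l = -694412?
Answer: -1291598914376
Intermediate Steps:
r = -1291598219964 (r = 676873*(-1908181) - 2021951 = -1291596198013 - 2021951 = -1291598219964)
r + l = -1291598219964 - 694412 = -1291598914376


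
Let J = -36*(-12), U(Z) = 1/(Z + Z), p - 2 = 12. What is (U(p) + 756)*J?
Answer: 2286252/7 ≈ 3.2661e+5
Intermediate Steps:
p = 14 (p = 2 + 12 = 14)
U(Z) = 1/(2*Z)
J = 432
(U(p) + 756)*J = ((1/2)/14 + 756)*432 = ((1/2)*(1/14) + 756)*432 = (1/28 + 756)*432 = (21169/28)*432 = 2286252/7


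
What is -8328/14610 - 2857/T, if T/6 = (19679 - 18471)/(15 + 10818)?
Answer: -25124340153/5882960 ≈ -4270.7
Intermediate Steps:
T = 2416/3611 (T = 6*((19679 - 18471)/(15 + 10818)) = 6*(1208/10833) = 2416/3611 ≈ 0.66907)
-8328/14610 - 2857/T = -8328/14610 - 2857/2416/3611 = -8328*1/14610 - 2857*3611/2416 = -1388/2435 - 10316627/2416 = -25124340153/5882960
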